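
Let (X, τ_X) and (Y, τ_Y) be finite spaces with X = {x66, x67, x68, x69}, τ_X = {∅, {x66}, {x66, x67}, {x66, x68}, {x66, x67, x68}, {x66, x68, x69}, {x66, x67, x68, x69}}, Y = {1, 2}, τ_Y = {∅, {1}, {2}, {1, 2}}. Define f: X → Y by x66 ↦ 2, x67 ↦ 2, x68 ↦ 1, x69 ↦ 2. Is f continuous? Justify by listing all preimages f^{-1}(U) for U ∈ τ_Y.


f is NOT continuous.

Compute f^{-1}(U) for each U ∈ τ_Y:
  U = ∅: f^{-1}(U) = ∅ ∈ τ_X ✓.
  U = {1}: f^{-1}(U) = {x68} ∉ τ_X ✗.
  U = {2}: f^{-1}(U) = {x66, x67, x69} ∉ τ_X ✗.
  U = {1, 2}: f^{-1}(U) = {x66, x67, x68, x69} ∈ τ_X ✓.
Found U = {1} with f^{-1}(U) = {x68} not in τ_X. Therefore f is NOT continuous.


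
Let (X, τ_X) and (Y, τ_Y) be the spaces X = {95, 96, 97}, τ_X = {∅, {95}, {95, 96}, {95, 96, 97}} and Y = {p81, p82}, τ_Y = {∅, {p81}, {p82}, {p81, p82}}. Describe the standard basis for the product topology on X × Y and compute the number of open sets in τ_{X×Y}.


Basis B = {∅ × ∅, {95} × {p81}, {95} × {p82}, {95} × {p81, p82}, {95, 96} × {p81}, {95, 96} × {p82}, {95, 96, 97} × {p81}, {95, 96, 97} × {p82}, {95, 96} × {p81, p82}, {95, 96, 97} × {p81, p82}}; |τ_{X×Y}| = 16.

Enumerate products U × V with U ∈ τ_X, V ∈ τ_Y (deduplicated):
  ∅ × ∅ = {} (∅)
  {95} × {p81} = {(95,p81)}
  {95} × {p82} = {(95,p82)}
  {95} × {p81, p82} = {(95,p81), (95,p82)}
  {95, 96} × {p81} = {(95,p81), (96,p81)}
  {95, 96} × {p82} = {(95,p82), (96,p82)}
  {95, 96, 97} × {p81} = {(95,p81), (96,p81), (97,p81)}
  {95, 96, 97} × {p82} = {(95,p82), (96,p82), (97,p82)}
  {95, 96} × {p81, p82} = {(95,p81), (95,p82), (96,p81), (96,p82)}
  {95, 96, 97} × {p81, p82} = {(95,p81), (95,p82), (96,p81), (96,p82), (97,p81), (97,p82)}
These 10 distinct sets form the basis B.
Close under arbitrary unions to get τ_{X×Y}; counting gives |τ_{X×Y}| = 16.


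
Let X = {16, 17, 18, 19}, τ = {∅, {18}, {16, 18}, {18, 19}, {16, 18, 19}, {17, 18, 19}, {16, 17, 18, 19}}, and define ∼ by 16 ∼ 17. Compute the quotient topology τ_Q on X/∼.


X/∼ = {[16=17], [18], [19]}; |τ_Q| = 4.

Equivalence classes: [16=17], [18], [19].
Quotient map π: X → X/∼ sends 16 ↦ [16=17], 17 ↦ [16=17], 18 ↦ [18], 19 ↦ [19].
For each subset V ⊆ X/∼, compute π^{-1}(V) ⊆ X and check whether π^{-1}(V) ∈ τ. V is open in τ_Q iff π^{-1}(V) ∈ τ.
  V = {}: π^{-1}(V) = ∅ ∈ τ ✓.
  V = {[16=17]}: π^{-1}(V) = {16, 17} ∉ τ ✗.
  V = {[18]}: π^{-1}(V) = {18} ∈ τ ✓.
  V = {[16=17], [18]}: π^{-1}(V) = {16, 17, 18} ∉ τ ✗.
  V = {[19]}: π^{-1}(V) = {19} ∉ τ ✗.
  V = {[16=17], [19]}: π^{-1}(V) = {16, 17, 19} ∉ τ ✗.
  V = {[18], [19]}: π^{-1}(V) = {18, 19} ∈ τ ✓.
  V = {[16=17], [18], [19]}: π^{-1}(V) = {16, 17, 18, 19} ∈ τ ✓.
Open sets in the quotient: τ_Q = {{}, {[18]}, {[18], [19]}, {[16=17], [18], [19]}} (4 elements).


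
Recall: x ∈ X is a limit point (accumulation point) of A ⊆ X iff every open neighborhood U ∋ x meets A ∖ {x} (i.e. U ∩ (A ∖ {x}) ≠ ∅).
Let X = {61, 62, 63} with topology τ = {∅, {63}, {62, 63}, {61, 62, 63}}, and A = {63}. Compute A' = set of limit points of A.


A' = {61, 62}

For each x ∈ X, list the open sets U ∈ τ with x ∈ U, then check whether U ∩ (A ∖ {x}) ≠ ∅ for every such U.
  x = 61: opens ∋ x are {61, 62, 63}; each meets A ∖ {61}, so x IS a limit point.
  x = 62: opens ∋ x are {62, 63}, {61, 62, 63}; each meets A ∖ {62}, so x IS a limit point.
  x = 63: open {63} ∋ x has {63} ∩ (A ∖ {63}) = ∅, so x is NOT a limit point.
Collecting: A' = {61, 62}.


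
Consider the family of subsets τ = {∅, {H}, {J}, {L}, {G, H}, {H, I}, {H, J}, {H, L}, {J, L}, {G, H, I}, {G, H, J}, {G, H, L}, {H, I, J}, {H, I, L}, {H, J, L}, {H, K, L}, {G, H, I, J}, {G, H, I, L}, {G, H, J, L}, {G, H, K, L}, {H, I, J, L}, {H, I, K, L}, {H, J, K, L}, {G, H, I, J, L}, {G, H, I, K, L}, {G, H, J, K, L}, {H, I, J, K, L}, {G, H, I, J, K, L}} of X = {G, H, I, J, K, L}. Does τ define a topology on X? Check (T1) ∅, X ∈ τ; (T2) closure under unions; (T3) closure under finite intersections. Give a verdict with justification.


τ IS a topology on X.

Axiom (T1): ∅ ∈ τ? Yes; X ∈ τ? Yes.
Axiom (T2/T3): check pairwise unions and intersections of members of τ.
All pairwise intersections and unions checked — each lies in τ. Therefore τ satisfies (T1), (T2), (T3): it IS a topology on X.


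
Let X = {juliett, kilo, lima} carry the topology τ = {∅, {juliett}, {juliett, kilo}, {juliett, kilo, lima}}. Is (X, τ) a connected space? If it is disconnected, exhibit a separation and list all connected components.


(X, τ) is connected.

Find clopen sets (U ∈ τ with X ∖ U ∈ τ):
  U = ∅, X ∖ U = {juliett, kilo, lima} — both open, so U is clopen.
  U = {juliett, kilo, lima}, X ∖ U = ∅ — both open, so U is clopen.
Only trivial clopens (∅ and X) exist, so (X, τ) is connected.
Compute connected components by grouping points that agree on all clopens:
  component: {juliett, kilo, lima}


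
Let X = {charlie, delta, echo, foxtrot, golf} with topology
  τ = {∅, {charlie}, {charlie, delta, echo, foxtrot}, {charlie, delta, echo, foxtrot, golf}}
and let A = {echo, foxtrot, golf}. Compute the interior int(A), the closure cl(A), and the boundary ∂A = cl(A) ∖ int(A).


int(A) = ∅, cl(A) = {delta, echo, foxtrot, golf}, ∂A = {delta, echo, foxtrot, golf}.

Closed sets in (X, τ) are complements of opens:
  closed(X, τ) = {∅, {golf}, {delta, echo, foxtrot, golf}, {charlie, delta, echo, foxtrot, golf}}.
int(A) = ⋃ {U ∈ τ : U ⊆ A}. Opens contained in A: ∅.
Taking the union of these: int(A) = ∅.
cl(A) = ⋂ {C closed : A ⊆ C}. Closed sets containing A: {delta, echo, foxtrot, golf}, {charlie, delta, echo, foxtrot, golf}.
Intersecting these: cl(A) = {delta, echo, foxtrot, golf}.
∂A = cl(A) ∖ int(A) = {delta, echo, foxtrot, golf} ∖ ∅ = {delta, echo, foxtrot, golf}.


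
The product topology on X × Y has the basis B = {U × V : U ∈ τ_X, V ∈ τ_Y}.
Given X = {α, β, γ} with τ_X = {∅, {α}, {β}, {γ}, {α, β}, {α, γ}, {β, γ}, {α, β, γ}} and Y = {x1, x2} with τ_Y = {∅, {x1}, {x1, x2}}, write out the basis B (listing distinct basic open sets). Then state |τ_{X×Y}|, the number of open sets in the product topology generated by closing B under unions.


Basis B = {∅ × ∅, {α} × {x1}, {β} × {x1}, {γ} × {x1}, {α} × {x1, x2}, {α, β} × {x1}, {α, γ} × {x1}, {β} × {x1, x2}, {β, γ} × {x1}, {γ} × {x1, x2}, {α, β, γ} × {x1}, {α, β} × {x1, x2}, {α, γ} × {x1, x2}, {β, γ} × {x1, x2}, {α, β, γ} × {x1, x2}}; |τ_{X×Y}| = 27.

Enumerate products U × V with U ∈ τ_X, V ∈ τ_Y (deduplicated):
  ∅ × ∅ = {} (∅)
  {α} × {x1} = {(α,x1)}
  {β} × {x1} = {(β,x1)}
  {γ} × {x1} = {(γ,x1)}
  {α} × {x1, x2} = {(α,x1), (α,x2)}
  {α, β} × {x1} = {(α,x1), (β,x1)}
  {α, γ} × {x1} = {(α,x1), (γ,x1)}
  {β} × {x1, x2} = {(β,x1), (β,x2)}
  {β, γ} × {x1} = {(β,x1), (γ,x1)}
  {γ} × {x1, x2} = {(γ,x1), (γ,x2)}
  {α, β, γ} × {x1} = {(α,x1), (β,x1), (γ,x1)}
  {α, β} × {x1, x2} = {(α,x1), (α,x2), (β,x1), (β,x2)}
  {α, γ} × {x1, x2} = {(α,x1), (α,x2), (γ,x1), (γ,x2)}
  {β, γ} × {x1, x2} = {(β,x1), (β,x2), (γ,x1), (γ,x2)}
  {α, β, γ} × {x1, x2} = {(α,x1), (α,x2), (β,x1), (β,x2), (γ,x1), (γ,x2)}
These 15 distinct sets form the basis B.
Close under arbitrary unions to get τ_{X×Y}; counting gives |τ_{X×Y}| = 27.


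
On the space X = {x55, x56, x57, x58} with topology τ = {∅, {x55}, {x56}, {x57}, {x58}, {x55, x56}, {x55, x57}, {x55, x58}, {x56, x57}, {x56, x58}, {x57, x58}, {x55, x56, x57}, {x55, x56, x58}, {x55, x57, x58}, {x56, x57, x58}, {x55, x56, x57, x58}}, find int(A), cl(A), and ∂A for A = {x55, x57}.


int(A) = {x55, x57}, cl(A) = {x55, x57}, ∂A = ∅.

Closed sets in (X, τ) are complements of opens:
  closed(X, τ) = {∅, {x55}, {x56}, {x57}, {x58}, {x55, x56}, {x55, x57}, {x55, x58}, {x56, x57}, {x56, x58}, {x57, x58}, {x55, x56, x57}, {x55, x56, x58}, {x55, x57, x58}, {x56, x57, x58}, {x55, x56, x57, x58}}.
int(A) = ⋃ {U ∈ τ : U ⊆ A}. Opens contained in A: ∅, {x55}, {x57}, {x55, x57}.
Taking the union of these: int(A) = {x55, x57}.
cl(A) = ⋂ {C closed : A ⊆ C}. Closed sets containing A: {x55, x57}, {x55, x56, x57}, {x55, x57, x58}, {x55, x56, x57, x58}.
Intersecting these: cl(A) = {x55, x57}.
∂A = cl(A) ∖ int(A) = {x55, x57} ∖ {x55, x57} = ∅.


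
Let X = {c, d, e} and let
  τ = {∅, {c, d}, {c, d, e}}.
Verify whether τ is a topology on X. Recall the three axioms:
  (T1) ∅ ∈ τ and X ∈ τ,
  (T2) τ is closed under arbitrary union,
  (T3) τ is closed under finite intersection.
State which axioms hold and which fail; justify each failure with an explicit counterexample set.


τ IS a topology on X.

Axiom (T1): ∅ ∈ τ? Yes; X ∈ τ? Yes.
Axiom (T2/T3): check pairwise unions and intersections of members of τ.
All pairwise intersections and unions checked — each lies in τ. Therefore τ satisfies (T1), (T2), (T3): it IS a topology on X.


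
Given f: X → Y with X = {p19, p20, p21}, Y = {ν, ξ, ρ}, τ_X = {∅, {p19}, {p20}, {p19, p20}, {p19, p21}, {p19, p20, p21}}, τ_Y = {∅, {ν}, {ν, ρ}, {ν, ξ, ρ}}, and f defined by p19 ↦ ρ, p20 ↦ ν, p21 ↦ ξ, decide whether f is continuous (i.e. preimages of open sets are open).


f IS continuous.

Compute f^{-1}(U) for each U ∈ τ_Y:
  U = ∅: f^{-1}(U) = ∅ ∈ τ_X ✓.
  U = {ν}: f^{-1}(U) = {p20} ∈ τ_X ✓.
  U = {ν, ρ}: f^{-1}(U) = {p19, p20} ∈ τ_X ✓.
  U = {ν, ξ, ρ}: f^{-1}(U) = {p19, p20, p21} ∈ τ_X ✓.
Every preimage lies in τ_X, so f IS continuous.


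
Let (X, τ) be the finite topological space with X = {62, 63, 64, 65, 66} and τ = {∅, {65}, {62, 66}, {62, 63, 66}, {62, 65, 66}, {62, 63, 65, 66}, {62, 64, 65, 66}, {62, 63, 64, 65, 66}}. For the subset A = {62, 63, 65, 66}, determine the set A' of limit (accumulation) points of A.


A' = {62, 63, 64, 66}

For each x ∈ X, list the open sets U ∈ τ with x ∈ U, then check whether U ∩ (A ∖ {x}) ≠ ∅ for every such U.
  x = 62: opens ∋ x are {62, 66}, {62, 63, 66}, {62, 65, 66}, {62, 63, 65, 66}, {62, 64, 65, 66}, {62, 63, 64, 65, 66}; each meets A ∖ {62}, so x IS a limit point.
  x = 63: opens ∋ x are {62, 63, 66}, {62, 63, 65, 66}, {62, 63, 64, 65, 66}; each meets A ∖ {63}, so x IS a limit point.
  x = 64: opens ∋ x are {62, 64, 65, 66}, {62, 63, 64, 65, 66}; each meets A ∖ {64}, so x IS a limit point.
  x = 65: open {65} ∋ x has {65} ∩ (A ∖ {65}) = ∅, so x is NOT a limit point.
  x = 66: opens ∋ x are {62, 66}, {62, 63, 66}, {62, 65, 66}, {62, 63, 65, 66}, {62, 64, 65, 66}, {62, 63, 64, 65, 66}; each meets A ∖ {66}, so x IS a limit point.
Collecting: A' = {62, 63, 64, 66}.


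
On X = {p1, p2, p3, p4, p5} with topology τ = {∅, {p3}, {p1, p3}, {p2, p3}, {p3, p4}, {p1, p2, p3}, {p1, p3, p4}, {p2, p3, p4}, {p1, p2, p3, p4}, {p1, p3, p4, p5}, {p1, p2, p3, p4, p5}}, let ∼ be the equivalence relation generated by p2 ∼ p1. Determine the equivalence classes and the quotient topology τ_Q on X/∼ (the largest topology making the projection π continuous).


X/∼ = {[p1=p2], [p3], [p4], [p5]}; |τ_Q| = 6.

Equivalence classes: [p1=p2], [p3], [p4], [p5].
Quotient map π: X → X/∼ sends p1 ↦ [p1=p2], p2 ↦ [p1=p2], p3 ↦ [p3], p4 ↦ [p4], p5 ↦ [p5].
For each subset V ⊆ X/∼, compute π^{-1}(V) ⊆ X and check whether π^{-1}(V) ∈ τ. V is open in τ_Q iff π^{-1}(V) ∈ τ.
  V = {}: π^{-1}(V) = ∅ ∈ τ ✓.
  V = {[p1=p2]}: π^{-1}(V) = {p1, p2} ∉ τ ✗.
  V = {[p3]}: π^{-1}(V) = {p3} ∈ τ ✓.
  V = {[p1=p2], [p3]}: π^{-1}(V) = {p1, p2, p3} ∈ τ ✓.
  V = {[p4]}: π^{-1}(V) = {p4} ∉ τ ✗.
  V = {[p1=p2], [p4]}: π^{-1}(V) = {p1, p2, p4} ∉ τ ✗.
  V = {[p3], [p4]}: π^{-1}(V) = {p3, p4} ∈ τ ✓.
  V = {[p1=p2], [p3], [p4]}: π^{-1}(V) = {p1, p2, p3, p4} ∈ τ ✓.
  V = {[p5]}: π^{-1}(V) = {p5} ∉ τ ✗.
  V = {[p1=p2], [p5]}: π^{-1}(V) = {p1, p2, p5} ∉ τ ✗.
  V = {[p3], [p5]}: π^{-1}(V) = {p3, p5} ∉ τ ✗.
  V = {[p1=p2], [p3], [p5]}: π^{-1}(V) = {p1, p2, p3, p5} ∉ τ ✗.
  V = {[p4], [p5]}: π^{-1}(V) = {p4, p5} ∉ τ ✗.
  V = {[p1=p2], [p4], [p5]}: π^{-1}(V) = {p1, p2, p4, p5} ∉ τ ✗.
  V = {[p3], [p4], [p5]}: π^{-1}(V) = {p3, p4, p5} ∉ τ ✗.
  V = {[p1=p2], [p3], [p4], [p5]}: π^{-1}(V) = {p1, p2, p3, p4, p5} ∈ τ ✓.
Open sets in the quotient: τ_Q = {{}, {[p3]}, {[p1=p2], [p3]}, {[p3], [p4]}, {[p1=p2], [p3], [p4]}, {[p1=p2], [p3], [p4], [p5]}} (6 elements).


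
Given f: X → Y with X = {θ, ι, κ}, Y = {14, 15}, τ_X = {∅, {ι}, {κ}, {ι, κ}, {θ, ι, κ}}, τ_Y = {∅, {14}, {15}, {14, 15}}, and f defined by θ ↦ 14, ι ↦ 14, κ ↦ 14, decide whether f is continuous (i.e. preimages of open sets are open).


f IS continuous.

Compute f^{-1}(U) for each U ∈ τ_Y:
  U = ∅: f^{-1}(U) = ∅ ∈ τ_X ✓.
  U = {14}: f^{-1}(U) = {θ, ι, κ} ∈ τ_X ✓.
  U = {15}: f^{-1}(U) = ∅ ∈ τ_X ✓.
  U = {14, 15}: f^{-1}(U) = {θ, ι, κ} ∈ τ_X ✓.
Every preimage lies in τ_X, so f IS continuous.


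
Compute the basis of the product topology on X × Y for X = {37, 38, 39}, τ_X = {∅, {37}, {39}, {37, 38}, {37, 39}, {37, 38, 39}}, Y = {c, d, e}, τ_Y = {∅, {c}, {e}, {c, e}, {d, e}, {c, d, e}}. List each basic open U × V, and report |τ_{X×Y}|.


Basis B = {∅ × ∅, {37} × {c}, {37} × {e}, {39} × {c}, {39} × {e}, {37} × {c, e}, {37, 38} × {c}, {37, 39} × {c}, {37} × {d, e}, {37, 38} × {e}, {37, 39} × {e}, {39} × {c, e}, {39} × {d, e}, {37} × {c, d, e}, {37, 38, 39} × {c}, {37, 38, 39} × {e}, {39} × {c, d, e}, {37, 38} × {c, e}, {37, 39} × {c, e}, {37, 38} × {d, e}, {37, 39} × {d, e}, {37, 38} × {c, d, e}, {37, 39} × {c, d, e}, {37, 38, 39} × {c, e}, {37, 38, 39} × {d, e}, {37, 38, 39} × {c, d, e}}; |τ_{X×Y}| = 108.

Enumerate products U × V with U ∈ τ_X, V ∈ τ_Y (deduplicated):
  ∅ × ∅ = {} (∅)
  {37} × {c} = {(37,c)}
  {37} × {e} = {(37,e)}
  {39} × {c} = {(39,c)}
  {39} × {e} = {(39,e)}
  {37} × {c, e} = {(37,c), (37,e)}
  {37, 38} × {c} = {(37,c), (38,c)}
  {37, 39} × {c} = {(37,c), (39,c)}
  {37} × {d, e} = {(37,d), (37,e)}
  {37, 38} × {e} = {(37,e), (38,e)}
  {37, 39} × {e} = {(37,e), (39,e)}
  {39} × {c, e} = {(39,c), (39,e)}
  {39} × {d, e} = {(39,d), (39,e)}
  {37} × {c, d, e} = {(37,c), (37,d), (37,e)}
  {37, 38, 39} × {c} = {(37,c), (38,c), (39,c)}
  {37, 38, 39} × {e} = {(37,e), (38,e), (39,e)}
  {39} × {c, d, e} = {(39,c), (39,d), (39,e)}
  {37, 38} × {c, e} = {(37,c), (37,e), (38,c), (38,e)}
  {37, 39} × {c, e} = {(37,c), (37,e), (39,c), (39,e)}
  {37, 38} × {d, e} = {(37,d), (37,e), (38,d), (38,e)}
  {37, 39} × {d, e} = {(37,d), (37,e), (39,d), (39,e)}
  {37, 38} × {c, d, e} = {(37,c), (37,d), (37,e), (38,c), (38,d), (38,e)}
  {37, 39} × {c, d, e} = {(37,c), (37,d), (37,e), (39,c), (39,d), (39,e)}
  {37, 38, 39} × {c, e} = {(37,c), (37,e), (38,c), (38,e), (39,c), (39,e)}
  {37, 38, 39} × {d, e} = {(37,d), (37,e), (38,d), (38,e), (39,d), (39,e)}
  {37, 38, 39} × {c, d, e} = {(37,c), (37,d), (37,e), (38,c), (38,d), (38,e), (39,c), (39,d), (39,e)}
These 26 distinct sets form the basis B.
Close under arbitrary unions to get τ_{X×Y}; counting gives |τ_{X×Y}| = 108.


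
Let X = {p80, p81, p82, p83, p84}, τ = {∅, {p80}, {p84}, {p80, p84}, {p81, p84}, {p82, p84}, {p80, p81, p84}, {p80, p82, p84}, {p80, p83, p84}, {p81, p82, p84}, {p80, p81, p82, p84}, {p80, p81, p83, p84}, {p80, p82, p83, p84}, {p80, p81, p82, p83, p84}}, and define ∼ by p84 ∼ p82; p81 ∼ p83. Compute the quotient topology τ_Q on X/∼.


X/∼ = {[p80], [p81=p83], [p82=p84]}; |τ_Q| = 5.

Equivalence classes: [p80], [p81=p83], [p82=p84].
Quotient map π: X → X/∼ sends p80 ↦ [p80], p81 ↦ [p81=p83], p82 ↦ [p82=p84], p83 ↦ [p81=p83], p84 ↦ [p82=p84].
For each subset V ⊆ X/∼, compute π^{-1}(V) ⊆ X and check whether π^{-1}(V) ∈ τ. V is open in τ_Q iff π^{-1}(V) ∈ τ.
  V = {}: π^{-1}(V) = ∅ ∈ τ ✓.
  V = {[p80]}: π^{-1}(V) = {p80} ∈ τ ✓.
  V = {[p81=p83]}: π^{-1}(V) = {p81, p83} ∉ τ ✗.
  V = {[p80], [p81=p83]}: π^{-1}(V) = {p80, p81, p83} ∉ τ ✗.
  V = {[p82=p84]}: π^{-1}(V) = {p82, p84} ∈ τ ✓.
  V = {[p80], [p82=p84]}: π^{-1}(V) = {p80, p82, p84} ∈ τ ✓.
  V = {[p81=p83], [p82=p84]}: π^{-1}(V) = {p81, p82, p83, p84} ∉ τ ✗.
  V = {[p80], [p81=p83], [p82=p84]}: π^{-1}(V) = {p80, p81, p82, p83, p84} ∈ τ ✓.
Open sets in the quotient: τ_Q = {{}, {[p80]}, {[p82=p84]}, {[p80], [p82=p84]}, {[p80], [p81=p83], [p82=p84]}} (5 elements).


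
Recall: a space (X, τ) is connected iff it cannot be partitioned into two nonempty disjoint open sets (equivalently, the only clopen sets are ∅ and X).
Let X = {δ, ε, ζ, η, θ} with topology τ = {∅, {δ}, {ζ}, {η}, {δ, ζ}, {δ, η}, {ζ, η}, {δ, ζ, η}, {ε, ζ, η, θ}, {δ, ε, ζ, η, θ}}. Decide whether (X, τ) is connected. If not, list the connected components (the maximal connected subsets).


(X, τ) is disconnected; components = [{δ}, {ε, ζ, η, θ}].

Find clopen sets (U ∈ τ with X ∖ U ∈ τ):
  U = ∅, X ∖ U = {δ, ε, ζ, η, θ} — both open, so U is clopen.
  U = {δ}, X ∖ U = {ε, ζ, η, θ} — both open, so U is clopen.
  U = {ε, ζ, η, θ}, X ∖ U = {δ} — both open, so U is clopen.
  U = {δ, ε, ζ, η, θ}, X ∖ U = ∅ — both open, so U is clopen.
Nontrivial clopen(s) exist: e.g. {ε, ζ, η, θ}. So (X, τ) is disconnected.
Compute connected components by grouping points that agree on all clopens:
  component: {δ}
  component: {ε, ζ, η, θ}


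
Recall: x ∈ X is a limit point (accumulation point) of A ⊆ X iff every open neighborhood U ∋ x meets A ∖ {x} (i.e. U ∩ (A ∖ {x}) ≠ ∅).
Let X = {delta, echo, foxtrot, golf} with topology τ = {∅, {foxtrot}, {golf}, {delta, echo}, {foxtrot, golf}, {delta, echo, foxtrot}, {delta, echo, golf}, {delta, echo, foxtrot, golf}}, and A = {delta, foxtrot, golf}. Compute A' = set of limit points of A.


A' = {echo}

For each x ∈ X, list the open sets U ∈ τ with x ∈ U, then check whether U ∩ (A ∖ {x}) ≠ ∅ for every such U.
  x = delta: open {delta, echo} ∋ x has {delta, echo} ∩ (A ∖ {delta}) = ∅, so x is NOT a limit point.
  x = echo: opens ∋ x are {delta, echo}, {delta, echo, foxtrot}, {delta, echo, golf}, {delta, echo, foxtrot, golf}; each meets A ∖ {echo}, so x IS a limit point.
  x = foxtrot: open {foxtrot} ∋ x has {foxtrot} ∩ (A ∖ {foxtrot}) = ∅, so x is NOT a limit point.
  x = golf: open {golf} ∋ x has {golf} ∩ (A ∖ {golf}) = ∅, so x is NOT a limit point.
Collecting: A' = {echo}.


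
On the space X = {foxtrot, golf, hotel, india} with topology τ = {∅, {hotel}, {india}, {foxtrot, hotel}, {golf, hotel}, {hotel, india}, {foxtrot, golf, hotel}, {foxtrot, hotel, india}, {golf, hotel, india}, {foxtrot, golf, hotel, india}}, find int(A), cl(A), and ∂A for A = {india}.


int(A) = {india}, cl(A) = {india}, ∂A = ∅.

Closed sets in (X, τ) are complements of opens:
  closed(X, τ) = {∅, {foxtrot}, {golf}, {india}, {foxtrot, golf}, {foxtrot, india}, {golf, india}, {foxtrot, golf, hotel}, {foxtrot, golf, india}, {foxtrot, golf, hotel, india}}.
int(A) = ⋃ {U ∈ τ : U ⊆ A}. Opens contained in A: ∅, {india}.
Taking the union of these: int(A) = {india}.
cl(A) = ⋂ {C closed : A ⊆ C}. Closed sets containing A: {india}, {foxtrot, india}, {golf, india}, {foxtrot, golf, india}, {foxtrot, golf, hotel, india}.
Intersecting these: cl(A) = {india}.
∂A = cl(A) ∖ int(A) = {india} ∖ {india} = ∅.


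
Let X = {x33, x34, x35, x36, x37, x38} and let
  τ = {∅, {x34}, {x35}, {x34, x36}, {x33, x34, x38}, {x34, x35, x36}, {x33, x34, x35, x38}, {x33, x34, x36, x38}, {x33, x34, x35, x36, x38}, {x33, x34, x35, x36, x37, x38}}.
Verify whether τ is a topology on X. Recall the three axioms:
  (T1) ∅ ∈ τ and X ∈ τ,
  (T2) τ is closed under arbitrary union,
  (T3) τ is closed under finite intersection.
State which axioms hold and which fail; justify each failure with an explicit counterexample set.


τ is NOT a topology on X.

Axiom (T1): ∅ ∈ τ? Yes; X ∈ τ? Yes.
Axiom (T2/T3): check pairwise unions and intersections of members of τ.
Counterexample for (T2): {x34} ∪ {x35} = {x34, x35} ∉ τ. Therefore τ is NOT a topology.


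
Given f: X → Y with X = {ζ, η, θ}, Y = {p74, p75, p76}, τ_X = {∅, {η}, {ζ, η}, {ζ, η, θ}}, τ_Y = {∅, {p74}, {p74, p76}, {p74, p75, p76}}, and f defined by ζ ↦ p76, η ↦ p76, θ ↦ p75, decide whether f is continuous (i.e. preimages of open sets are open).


f IS continuous.

Compute f^{-1}(U) for each U ∈ τ_Y:
  U = ∅: f^{-1}(U) = ∅ ∈ τ_X ✓.
  U = {p74}: f^{-1}(U) = ∅ ∈ τ_X ✓.
  U = {p74, p76}: f^{-1}(U) = {ζ, η} ∈ τ_X ✓.
  U = {p74, p75, p76}: f^{-1}(U) = {ζ, η, θ} ∈ τ_X ✓.
Every preimage lies in τ_X, so f IS continuous.


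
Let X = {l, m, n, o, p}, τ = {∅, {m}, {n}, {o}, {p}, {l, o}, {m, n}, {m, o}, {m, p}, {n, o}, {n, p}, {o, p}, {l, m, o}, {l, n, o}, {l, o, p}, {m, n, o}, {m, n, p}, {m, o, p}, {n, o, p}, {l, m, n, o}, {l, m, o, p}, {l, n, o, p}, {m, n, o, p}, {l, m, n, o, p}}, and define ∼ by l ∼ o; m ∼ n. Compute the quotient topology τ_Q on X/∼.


X/∼ = {[l=o], [m=n], [p]}; |τ_Q| = 8.

Equivalence classes: [l=o], [m=n], [p].
Quotient map π: X → X/∼ sends l ↦ [l=o], m ↦ [m=n], n ↦ [m=n], o ↦ [l=o], p ↦ [p].
For each subset V ⊆ X/∼, compute π^{-1}(V) ⊆ X and check whether π^{-1}(V) ∈ τ. V is open in τ_Q iff π^{-1}(V) ∈ τ.
  V = {}: π^{-1}(V) = ∅ ∈ τ ✓.
  V = {[l=o]}: π^{-1}(V) = {l, o} ∈ τ ✓.
  V = {[m=n]}: π^{-1}(V) = {m, n} ∈ τ ✓.
  V = {[l=o], [m=n]}: π^{-1}(V) = {l, m, n, o} ∈ τ ✓.
  V = {[p]}: π^{-1}(V) = {p} ∈ τ ✓.
  V = {[l=o], [p]}: π^{-1}(V) = {l, o, p} ∈ τ ✓.
  V = {[m=n], [p]}: π^{-1}(V) = {m, n, p} ∈ τ ✓.
  V = {[l=o], [m=n], [p]}: π^{-1}(V) = {l, m, n, o, p} ∈ τ ✓.
Open sets in the quotient: τ_Q = {{}, {[l=o]}, {[m=n]}, {[l=o], [m=n]}, {[p]}, {[l=o], [p]}, {[m=n], [p]}, {[l=o], [m=n], [p]}} (8 elements).


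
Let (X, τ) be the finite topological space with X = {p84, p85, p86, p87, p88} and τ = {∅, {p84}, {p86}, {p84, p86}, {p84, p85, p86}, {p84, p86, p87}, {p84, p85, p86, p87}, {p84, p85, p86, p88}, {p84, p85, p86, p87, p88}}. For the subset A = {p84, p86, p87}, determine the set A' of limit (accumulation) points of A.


A' = {p85, p87, p88}

For each x ∈ X, list the open sets U ∈ τ with x ∈ U, then check whether U ∩ (A ∖ {x}) ≠ ∅ for every such U.
  x = p84: open {p84} ∋ x has {p84} ∩ (A ∖ {p84}) = ∅, so x is NOT a limit point.
  x = p85: opens ∋ x are {p84, p85, p86}, {p84, p85, p86, p87}, {p84, p85, p86, p88}, {p84, p85, p86, p87, p88}; each meets A ∖ {p85}, so x IS a limit point.
  x = p86: open {p86} ∋ x has {p86} ∩ (A ∖ {p86}) = ∅, so x is NOT a limit point.
  x = p87: opens ∋ x are {p84, p86, p87}, {p84, p85, p86, p87}, {p84, p85, p86, p87, p88}; each meets A ∖ {p87}, so x IS a limit point.
  x = p88: opens ∋ x are {p84, p85, p86, p88}, {p84, p85, p86, p87, p88}; each meets A ∖ {p88}, so x IS a limit point.
Collecting: A' = {p85, p87, p88}.


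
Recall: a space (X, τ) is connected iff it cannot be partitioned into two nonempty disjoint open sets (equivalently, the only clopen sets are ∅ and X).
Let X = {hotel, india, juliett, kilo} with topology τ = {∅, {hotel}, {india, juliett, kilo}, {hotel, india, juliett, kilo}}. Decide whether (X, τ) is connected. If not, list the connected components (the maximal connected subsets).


(X, τ) is disconnected; components = [{hotel}, {india, juliett, kilo}].

Find clopen sets (U ∈ τ with X ∖ U ∈ τ):
  U = ∅, X ∖ U = {hotel, india, juliett, kilo} — both open, so U is clopen.
  U = {hotel}, X ∖ U = {india, juliett, kilo} — both open, so U is clopen.
  U = {india, juliett, kilo}, X ∖ U = {hotel} — both open, so U is clopen.
  U = {hotel, india, juliett, kilo}, X ∖ U = ∅ — both open, so U is clopen.
Nontrivial clopen(s) exist: e.g. {india, juliett, kilo}. So (X, τ) is disconnected.
Compute connected components by grouping points that agree on all clopens:
  component: {hotel}
  component: {india, juliett, kilo}


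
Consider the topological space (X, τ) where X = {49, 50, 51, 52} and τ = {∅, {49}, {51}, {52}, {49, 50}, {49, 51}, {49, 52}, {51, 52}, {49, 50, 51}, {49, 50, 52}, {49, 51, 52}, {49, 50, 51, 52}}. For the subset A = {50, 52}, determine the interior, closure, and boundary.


int(A) = {52}, cl(A) = {50, 52}, ∂A = {50}.

Closed sets in (X, τ) are complements of opens:
  closed(X, τ) = {∅, {50}, {51}, {52}, {49, 50}, {50, 51}, {50, 52}, {51, 52}, {49, 50, 51}, {49, 50, 52}, {50, 51, 52}, {49, 50, 51, 52}}.
int(A) = ⋃ {U ∈ τ : U ⊆ A}. Opens contained in A: ∅, {52}.
Taking the union of these: int(A) = {52}.
cl(A) = ⋂ {C closed : A ⊆ C}. Closed sets containing A: {50, 52}, {49, 50, 52}, {50, 51, 52}, {49, 50, 51, 52}.
Intersecting these: cl(A) = {50, 52}.
∂A = cl(A) ∖ int(A) = {50, 52} ∖ {52} = {50}.


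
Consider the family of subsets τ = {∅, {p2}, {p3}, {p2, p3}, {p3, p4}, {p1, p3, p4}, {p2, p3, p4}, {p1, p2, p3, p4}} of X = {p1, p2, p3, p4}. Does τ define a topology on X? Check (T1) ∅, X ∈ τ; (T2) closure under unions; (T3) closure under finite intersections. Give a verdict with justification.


τ IS a topology on X.

Axiom (T1): ∅ ∈ τ? Yes; X ∈ τ? Yes.
Axiom (T2/T3): check pairwise unions and intersections of members of τ.
All pairwise intersections and unions checked — each lies in τ. Therefore τ satisfies (T1), (T2), (T3): it IS a topology on X.


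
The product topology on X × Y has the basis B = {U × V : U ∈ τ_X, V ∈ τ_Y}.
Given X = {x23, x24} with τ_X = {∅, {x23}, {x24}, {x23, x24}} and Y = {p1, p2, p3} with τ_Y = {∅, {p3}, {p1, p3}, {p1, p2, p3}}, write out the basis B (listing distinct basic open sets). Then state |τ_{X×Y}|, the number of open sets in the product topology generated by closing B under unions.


Basis B = {∅ × ∅, {x23} × {p3}, {x24} × {p3}, {x23} × {p1, p3}, {x23, x24} × {p3}, {x24} × {p1, p3}, {x23} × {p1, p2, p3}, {x24} × {p1, p2, p3}, {x23, x24} × {p1, p3}, {x23, x24} × {p1, p2, p3}}; |τ_{X×Y}| = 16.

Enumerate products U × V with U ∈ τ_X, V ∈ τ_Y (deduplicated):
  ∅ × ∅ = {} (∅)
  {x23} × {p3} = {(x23,p3)}
  {x24} × {p3} = {(x24,p3)}
  {x23} × {p1, p3} = {(x23,p1), (x23,p3)}
  {x23, x24} × {p3} = {(x23,p3), (x24,p3)}
  {x24} × {p1, p3} = {(x24,p1), (x24,p3)}
  {x23} × {p1, p2, p3} = {(x23,p1), (x23,p2), (x23,p3)}
  {x24} × {p1, p2, p3} = {(x24,p1), (x24,p2), (x24,p3)}
  {x23, x24} × {p1, p3} = {(x23,p1), (x23,p3), (x24,p1), (x24,p3)}
  {x23, x24} × {p1, p2, p3} = {(x23,p1), (x23,p2), (x23,p3), (x24,p1), (x24,p2), (x24,p3)}
These 10 distinct sets form the basis B.
Close under arbitrary unions to get τ_{X×Y}; counting gives |τ_{X×Y}| = 16.


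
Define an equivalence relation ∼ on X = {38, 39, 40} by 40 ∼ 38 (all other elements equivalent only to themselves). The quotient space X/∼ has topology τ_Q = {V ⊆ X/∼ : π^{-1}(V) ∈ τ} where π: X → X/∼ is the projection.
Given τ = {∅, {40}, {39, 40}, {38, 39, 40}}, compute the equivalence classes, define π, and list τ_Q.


X/∼ = {[38=40], [39]}; |τ_Q| = 2.

Equivalence classes: [38=40], [39].
Quotient map π: X → X/∼ sends 38 ↦ [38=40], 39 ↦ [39], 40 ↦ [38=40].
For each subset V ⊆ X/∼, compute π^{-1}(V) ⊆ X and check whether π^{-1}(V) ∈ τ. V is open in τ_Q iff π^{-1}(V) ∈ τ.
  V = {}: π^{-1}(V) = ∅ ∈ τ ✓.
  V = {[38=40]}: π^{-1}(V) = {38, 40} ∉ τ ✗.
  V = {[39]}: π^{-1}(V) = {39} ∉ τ ✗.
  V = {[38=40], [39]}: π^{-1}(V) = {38, 39, 40} ∈ τ ✓.
Open sets in the quotient: τ_Q = {{}, {[38=40], [39]}} (2 elements).


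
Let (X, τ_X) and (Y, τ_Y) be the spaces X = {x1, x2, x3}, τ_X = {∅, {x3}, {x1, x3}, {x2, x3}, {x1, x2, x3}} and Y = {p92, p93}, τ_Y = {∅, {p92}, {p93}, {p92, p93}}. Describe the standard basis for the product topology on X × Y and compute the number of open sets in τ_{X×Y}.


Basis B = {∅ × ∅, {x3} × {p92}, {x3} × {p93}, {x1, x3} × {p92}, {x1, x3} × {p93}, {x2, x3} × {p92}, {x2, x3} × {p93}, {x3} × {p92, p93}, {x1, x2, x3} × {p92}, {x1, x2, x3} × {p93}, {x1, x3} × {p92, p93}, {x2, x3} × {p92, p93}, {x1, x2, x3} × {p92, p93}}; |τ_{X×Y}| = 25.

Enumerate products U × V with U ∈ τ_X, V ∈ τ_Y (deduplicated):
  ∅ × ∅ = {} (∅)
  {x3} × {p92} = {(x3,p92)}
  {x3} × {p93} = {(x3,p93)}
  {x1, x3} × {p92} = {(x1,p92), (x3,p92)}
  {x1, x3} × {p93} = {(x1,p93), (x3,p93)}
  {x2, x3} × {p92} = {(x2,p92), (x3,p92)}
  {x2, x3} × {p93} = {(x2,p93), (x3,p93)}
  {x3} × {p92, p93} = {(x3,p92), (x3,p93)}
  {x1, x2, x3} × {p92} = {(x1,p92), (x2,p92), (x3,p92)}
  {x1, x2, x3} × {p93} = {(x1,p93), (x2,p93), (x3,p93)}
  {x1, x3} × {p92, p93} = {(x1,p92), (x1,p93), (x3,p92), (x3,p93)}
  {x2, x3} × {p92, p93} = {(x2,p92), (x2,p93), (x3,p92), (x3,p93)}
  {x1, x2, x3} × {p92, p93} = {(x1,p92), (x1,p93), (x2,p92), (x2,p93), (x3,p92), (x3,p93)}
These 13 distinct sets form the basis B.
Close under arbitrary unions to get τ_{X×Y}; counting gives |τ_{X×Y}| = 25.


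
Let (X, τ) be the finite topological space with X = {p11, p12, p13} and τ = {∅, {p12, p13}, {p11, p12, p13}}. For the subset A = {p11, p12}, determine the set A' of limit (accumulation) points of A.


A' = {p11, p13}

For each x ∈ X, list the open sets U ∈ τ with x ∈ U, then check whether U ∩ (A ∖ {x}) ≠ ∅ for every such U.
  x = p11: opens ∋ x are {p11, p12, p13}; each meets A ∖ {p11}, so x IS a limit point.
  x = p12: open {p12, p13} ∋ x has {p12, p13} ∩ (A ∖ {p12}) = ∅, so x is NOT a limit point.
  x = p13: opens ∋ x are {p12, p13}, {p11, p12, p13}; each meets A ∖ {p13}, so x IS a limit point.
Collecting: A' = {p11, p13}.


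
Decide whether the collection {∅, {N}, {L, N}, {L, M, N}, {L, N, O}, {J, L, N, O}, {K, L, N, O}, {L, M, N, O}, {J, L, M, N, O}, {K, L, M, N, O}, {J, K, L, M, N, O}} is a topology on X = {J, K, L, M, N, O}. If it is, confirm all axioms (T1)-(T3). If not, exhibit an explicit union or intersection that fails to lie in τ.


τ is NOT a topology on X.

Axiom (T1): ∅ ∈ τ? Yes; X ∈ τ? Yes.
Axiom (T2/T3): check pairwise unions and intersections of members of τ.
Counterexample for (T2): {J, L, N, O} ∪ {K, L, N, O} = {J, K, L, N, O} ∉ τ. Therefore τ is NOT a topology.


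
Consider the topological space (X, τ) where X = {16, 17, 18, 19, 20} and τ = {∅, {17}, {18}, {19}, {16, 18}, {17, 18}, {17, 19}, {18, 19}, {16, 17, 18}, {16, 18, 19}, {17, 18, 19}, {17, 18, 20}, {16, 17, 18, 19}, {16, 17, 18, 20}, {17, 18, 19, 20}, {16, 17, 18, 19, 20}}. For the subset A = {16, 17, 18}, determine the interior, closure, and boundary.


int(A) = {16, 17, 18}, cl(A) = {16, 17, 18, 20}, ∂A = {20}.

Closed sets in (X, τ) are complements of opens:
  closed(X, τ) = {∅, {16}, {19}, {20}, {16, 19}, {16, 20}, {17, 20}, {19, 20}, {16, 17, 20}, {16, 18, 20}, {16, 19, 20}, {17, 19, 20}, {16, 17, 18, 20}, {16, 17, 19, 20}, {16, 18, 19, 20}, {16, 17, 18, 19, 20}}.
int(A) = ⋃ {U ∈ τ : U ⊆ A}. Opens contained in A: ∅, {17}, {18}, {16, 18}, {17, 18}, {16, 17, 18}.
Taking the union of these: int(A) = {16, 17, 18}.
cl(A) = ⋂ {C closed : A ⊆ C}. Closed sets containing A: {16, 17, 18, 20}, {16, 17, 18, 19, 20}.
Intersecting these: cl(A) = {16, 17, 18, 20}.
∂A = cl(A) ∖ int(A) = {16, 17, 18, 20} ∖ {16, 17, 18} = {20}.


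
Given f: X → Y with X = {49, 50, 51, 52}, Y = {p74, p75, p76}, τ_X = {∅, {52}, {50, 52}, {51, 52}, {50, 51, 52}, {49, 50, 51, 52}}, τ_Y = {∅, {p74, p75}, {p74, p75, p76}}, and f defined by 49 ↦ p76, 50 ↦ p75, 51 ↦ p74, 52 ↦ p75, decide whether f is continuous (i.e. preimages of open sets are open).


f IS continuous.

Compute f^{-1}(U) for each U ∈ τ_Y:
  U = ∅: f^{-1}(U) = ∅ ∈ τ_X ✓.
  U = {p74, p75}: f^{-1}(U) = {50, 51, 52} ∈ τ_X ✓.
  U = {p74, p75, p76}: f^{-1}(U) = {49, 50, 51, 52} ∈ τ_X ✓.
Every preimage lies in τ_X, so f IS continuous.


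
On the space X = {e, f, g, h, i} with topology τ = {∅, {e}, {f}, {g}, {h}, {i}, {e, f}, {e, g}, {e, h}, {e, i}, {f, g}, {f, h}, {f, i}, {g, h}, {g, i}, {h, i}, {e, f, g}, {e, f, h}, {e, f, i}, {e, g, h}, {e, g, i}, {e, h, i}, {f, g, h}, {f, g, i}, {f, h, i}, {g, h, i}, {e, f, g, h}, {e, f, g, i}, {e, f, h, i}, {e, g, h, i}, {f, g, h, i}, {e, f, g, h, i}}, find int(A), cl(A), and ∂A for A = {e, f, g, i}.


int(A) = {e, f, g, i}, cl(A) = {e, f, g, i}, ∂A = ∅.

Closed sets in (X, τ) are complements of opens:
  closed(X, τ) = {∅, {e}, {f}, {g}, {h}, {i}, {e, f}, {e, g}, {e, h}, {e, i}, {f, g}, {f, h}, {f, i}, {g, h}, {g, i}, {h, i}, {e, f, g}, {e, f, h}, {e, f, i}, {e, g, h}, {e, g, i}, {e, h, i}, {f, g, h}, {f, g, i}, {f, h, i}, {g, h, i}, {e, f, g, h}, {e, f, g, i}, {e, f, h, i}, {e, g, h, i}, {f, g, h, i}, {e, f, g, h, i}}.
int(A) = ⋃ {U ∈ τ : U ⊆ A}. Opens contained in A: ∅, {e}, {f}, {g}, {i}, {e, f}, {e, g}, {e, i}, {f, g}, {f, i}, {g, i}, {e, f, g}, {e, f, i}, {e, g, i}, {f, g, i}, {e, f, g, i}.
Taking the union of these: int(A) = {e, f, g, i}.
cl(A) = ⋂ {C closed : A ⊆ C}. Closed sets containing A: {e, f, g, i}, {e, f, g, h, i}.
Intersecting these: cl(A) = {e, f, g, i}.
∂A = cl(A) ∖ int(A) = {e, f, g, i} ∖ {e, f, g, i} = ∅.


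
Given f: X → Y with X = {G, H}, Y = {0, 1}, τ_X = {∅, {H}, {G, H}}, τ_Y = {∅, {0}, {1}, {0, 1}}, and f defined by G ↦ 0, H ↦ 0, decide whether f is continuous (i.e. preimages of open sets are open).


f IS continuous.

Compute f^{-1}(U) for each U ∈ τ_Y:
  U = ∅: f^{-1}(U) = ∅ ∈ τ_X ✓.
  U = {0}: f^{-1}(U) = {G, H} ∈ τ_X ✓.
  U = {1}: f^{-1}(U) = ∅ ∈ τ_X ✓.
  U = {0, 1}: f^{-1}(U) = {G, H} ∈ τ_X ✓.
Every preimage lies in τ_X, so f IS continuous.


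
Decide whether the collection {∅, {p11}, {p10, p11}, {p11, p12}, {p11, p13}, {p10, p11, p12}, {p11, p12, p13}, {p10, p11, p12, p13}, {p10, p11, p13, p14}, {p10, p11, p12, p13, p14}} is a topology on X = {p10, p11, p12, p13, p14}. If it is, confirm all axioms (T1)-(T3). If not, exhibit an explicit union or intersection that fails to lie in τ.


τ is NOT a topology on X.

Axiom (T1): ∅ ∈ τ? Yes; X ∈ τ? Yes.
Axiom (T2/T3): check pairwise unions and intersections of members of τ.
Counterexample for (T2): {p10, p11} ∪ {p11, p13} = {p10, p11, p13} ∉ τ. Therefore τ is NOT a topology.


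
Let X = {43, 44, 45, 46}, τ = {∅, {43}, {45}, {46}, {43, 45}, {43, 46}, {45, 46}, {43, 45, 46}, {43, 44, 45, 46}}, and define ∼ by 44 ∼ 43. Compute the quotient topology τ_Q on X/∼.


X/∼ = {[43=44], [45], [46]}; |τ_Q| = 5.

Equivalence classes: [43=44], [45], [46].
Quotient map π: X → X/∼ sends 43 ↦ [43=44], 44 ↦ [43=44], 45 ↦ [45], 46 ↦ [46].
For each subset V ⊆ X/∼, compute π^{-1}(V) ⊆ X and check whether π^{-1}(V) ∈ τ. V is open in τ_Q iff π^{-1}(V) ∈ τ.
  V = {}: π^{-1}(V) = ∅ ∈ τ ✓.
  V = {[43=44]}: π^{-1}(V) = {43, 44} ∉ τ ✗.
  V = {[45]}: π^{-1}(V) = {45} ∈ τ ✓.
  V = {[43=44], [45]}: π^{-1}(V) = {43, 44, 45} ∉ τ ✗.
  V = {[46]}: π^{-1}(V) = {46} ∈ τ ✓.
  V = {[43=44], [46]}: π^{-1}(V) = {43, 44, 46} ∉ τ ✗.
  V = {[45], [46]}: π^{-1}(V) = {45, 46} ∈ τ ✓.
  V = {[43=44], [45], [46]}: π^{-1}(V) = {43, 44, 45, 46} ∈ τ ✓.
Open sets in the quotient: τ_Q = {{}, {[45]}, {[46]}, {[45], [46]}, {[43=44], [45], [46]}} (5 elements).


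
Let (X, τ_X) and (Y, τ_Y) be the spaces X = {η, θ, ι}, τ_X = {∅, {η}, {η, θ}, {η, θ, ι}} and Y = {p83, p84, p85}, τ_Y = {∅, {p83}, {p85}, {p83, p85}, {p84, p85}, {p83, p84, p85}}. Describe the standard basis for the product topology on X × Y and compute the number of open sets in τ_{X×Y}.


Basis B = {∅ × ∅, {η} × {p83}, {η} × {p85}, {η} × {p83, p85}, {η, θ} × {p83}, {η} × {p84, p85}, {η, θ} × {p85}, {η} × {p83, p84, p85}, {η, θ, ι} × {p83}, {η, θ, ι} × {p85}, {η, θ} × {p83, p85}, {η, θ} × {p84, p85}, {η, θ} × {p83, p84, p85}, {η, θ, ι} × {p83, p85}, {η, θ, ι} × {p84, p85}, {η, θ, ι} × {p83, p84, p85}}; |τ_{X×Y}| = 40.

Enumerate products U × V with U ∈ τ_X, V ∈ τ_Y (deduplicated):
  ∅ × ∅ = {} (∅)
  {η} × {p83} = {(η,p83)}
  {η} × {p85} = {(η,p85)}
  {η} × {p83, p85} = {(η,p83), (η,p85)}
  {η, θ} × {p83} = {(η,p83), (θ,p83)}
  {η} × {p84, p85} = {(η,p84), (η,p85)}
  {η, θ} × {p85} = {(η,p85), (θ,p85)}
  {η} × {p83, p84, p85} = {(η,p83), (η,p84), (η,p85)}
  {η, θ, ι} × {p83} = {(η,p83), (θ,p83), (ι,p83)}
  {η, θ, ι} × {p85} = {(η,p85), (θ,p85), (ι,p85)}
  {η, θ} × {p83, p85} = {(η,p83), (η,p85), (θ,p83), (θ,p85)}
  {η, θ} × {p84, p85} = {(η,p84), (η,p85), (θ,p84), (θ,p85)}
  {η, θ} × {p83, p84, p85} = {(η,p83), (η,p84), (η,p85), (θ,p83), (θ,p84), (θ,p85)}
  {η, θ, ι} × {p83, p85} = {(η,p83), (η,p85), (θ,p83), (θ,p85), (ι,p83), (ι,p85)}
  {η, θ, ι} × {p84, p85} = {(η,p84), (η,p85), (θ,p84), (θ,p85), (ι,p84), (ι,p85)}
  {η, θ, ι} × {p83, p84, p85} = {(η,p83), (η,p84), (η,p85), (θ,p83), (θ,p84), (θ,p85), (ι,p83), (ι,p84), (ι,p85)}
These 16 distinct sets form the basis B.
Close under arbitrary unions to get τ_{X×Y}; counting gives |τ_{X×Y}| = 40.


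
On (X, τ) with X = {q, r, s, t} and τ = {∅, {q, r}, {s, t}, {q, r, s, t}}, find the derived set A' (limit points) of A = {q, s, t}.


A' = {r, s, t}

For each x ∈ X, list the open sets U ∈ τ with x ∈ U, then check whether U ∩ (A ∖ {x}) ≠ ∅ for every such U.
  x = q: open {q, r} ∋ x has {q, r} ∩ (A ∖ {q}) = ∅, so x is NOT a limit point.
  x = r: opens ∋ x are {q, r}, {q, r, s, t}; each meets A ∖ {r}, so x IS a limit point.
  x = s: opens ∋ x are {s, t}, {q, r, s, t}; each meets A ∖ {s}, so x IS a limit point.
  x = t: opens ∋ x are {s, t}, {q, r, s, t}; each meets A ∖ {t}, so x IS a limit point.
Collecting: A' = {r, s, t}.


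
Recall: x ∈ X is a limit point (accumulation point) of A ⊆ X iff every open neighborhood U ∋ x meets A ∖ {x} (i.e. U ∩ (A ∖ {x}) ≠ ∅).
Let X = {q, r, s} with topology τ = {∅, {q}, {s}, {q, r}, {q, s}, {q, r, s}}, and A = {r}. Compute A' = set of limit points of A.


A' = ∅

For each x ∈ X, list the open sets U ∈ τ with x ∈ U, then check whether U ∩ (A ∖ {x}) ≠ ∅ for every such U.
  x = q: open {q} ∋ x has {q} ∩ (A ∖ {q}) = ∅, so x is NOT a limit point.
  x = r: open {q, r} ∋ x has {q, r} ∩ (A ∖ {r}) = ∅, so x is NOT a limit point.
  x = s: open {s} ∋ x has {s} ∩ (A ∖ {s}) = ∅, so x is NOT a limit point.
Collecting: A' = ∅.


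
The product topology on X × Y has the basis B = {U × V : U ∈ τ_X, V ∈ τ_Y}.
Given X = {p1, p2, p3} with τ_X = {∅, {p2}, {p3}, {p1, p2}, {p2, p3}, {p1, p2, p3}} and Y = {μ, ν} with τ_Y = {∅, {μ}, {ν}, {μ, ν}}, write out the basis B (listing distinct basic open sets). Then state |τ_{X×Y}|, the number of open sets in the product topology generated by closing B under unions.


Basis B = {∅ × ∅, {p2} × {μ}, {p2} × {ν}, {p3} × {μ}, {p3} × {ν}, {p1, p2} × {μ}, {p1, p2} × {ν}, {p2} × {μ, ν}, {p2, p3} × {μ}, {p2, p3} × {ν}, {p3} × {μ, ν}, {p1, p2, p3} × {μ}, {p1, p2, p3} × {ν}, {p1, p2} × {μ, ν}, {p2, p3} × {μ, ν}, {p1, p2, p3} × {μ, ν}}; |τ_{X×Y}| = 36.

Enumerate products U × V with U ∈ τ_X, V ∈ τ_Y (deduplicated):
  ∅ × ∅ = {} (∅)
  {p2} × {μ} = {(p2,μ)}
  {p2} × {ν} = {(p2,ν)}
  {p3} × {μ} = {(p3,μ)}
  {p3} × {ν} = {(p3,ν)}
  {p1, p2} × {μ} = {(p1,μ), (p2,μ)}
  {p1, p2} × {ν} = {(p1,ν), (p2,ν)}
  {p2} × {μ, ν} = {(p2,μ), (p2,ν)}
  {p2, p3} × {μ} = {(p2,μ), (p3,μ)}
  {p2, p3} × {ν} = {(p2,ν), (p3,ν)}
  {p3} × {μ, ν} = {(p3,μ), (p3,ν)}
  {p1, p2, p3} × {μ} = {(p1,μ), (p2,μ), (p3,μ)}
  {p1, p2, p3} × {ν} = {(p1,ν), (p2,ν), (p3,ν)}
  {p1, p2} × {μ, ν} = {(p1,μ), (p1,ν), (p2,μ), (p2,ν)}
  {p2, p3} × {μ, ν} = {(p2,μ), (p2,ν), (p3,μ), (p3,ν)}
  {p1, p2, p3} × {μ, ν} = {(p1,μ), (p1,ν), (p2,μ), (p2,ν), (p3,μ), (p3,ν)}
These 16 distinct sets form the basis B.
Close under arbitrary unions to get τ_{X×Y}; counting gives |τ_{X×Y}| = 36.
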